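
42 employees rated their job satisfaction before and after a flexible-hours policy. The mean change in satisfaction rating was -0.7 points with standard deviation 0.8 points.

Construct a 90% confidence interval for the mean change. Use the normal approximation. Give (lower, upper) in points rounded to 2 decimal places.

(-0.90, -0.50)

This is a matched-pairs design, so SE = s_d/√n = 0.8/√42 = 0.1234.
Margin = 1.645 × 0.1234 = 0.2030; the interval is -0.7 ± 0.2030 = (-0.90, -0.50).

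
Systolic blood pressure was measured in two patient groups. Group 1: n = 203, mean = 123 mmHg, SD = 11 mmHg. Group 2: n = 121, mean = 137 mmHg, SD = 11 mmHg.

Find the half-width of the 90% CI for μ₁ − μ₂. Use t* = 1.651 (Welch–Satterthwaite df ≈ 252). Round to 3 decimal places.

2.086

Per-group SEs: s₁/√n₁ = 11/√203 = 0.7720, s₂/√n₂ = 11/√121 = 1.0000.
Unpooled SE of the difference: √(0.595984 + 1.0) = 1.2633.
Margin of error = t* · SE = 1.651 × 1.2633 = 2.0857.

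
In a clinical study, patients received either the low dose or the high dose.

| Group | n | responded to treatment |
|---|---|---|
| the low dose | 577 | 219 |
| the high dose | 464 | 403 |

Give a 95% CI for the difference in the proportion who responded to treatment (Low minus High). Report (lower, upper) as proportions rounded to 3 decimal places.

(-0.539, -0.439)

p̂₁ = 219/577 = 0.3795 and p̂₂ = 403/464 = 0.8685.
SE₁ = √(p̂₁(1−p̂₁)/n₁) = √(0.3795·0.6205/577) = 0.02020; SE₂ = √(0.8685·0.1315/464) = 0.01569.
Independent samples: SE of the difference = √(SE₁² + SE₂²) = √(0.00040804 + 0.0002461761) = 0.02558.
z* for 95% confidence is 1.960, so the margin of error is 1.960 × 0.02558 = 0.05014.
Point estimate p̂₁ − p̂₂ = 0.3795 − 0.8685 = -0.4890.
-0.4890 ± 0.05014 → (-0.539, -0.439).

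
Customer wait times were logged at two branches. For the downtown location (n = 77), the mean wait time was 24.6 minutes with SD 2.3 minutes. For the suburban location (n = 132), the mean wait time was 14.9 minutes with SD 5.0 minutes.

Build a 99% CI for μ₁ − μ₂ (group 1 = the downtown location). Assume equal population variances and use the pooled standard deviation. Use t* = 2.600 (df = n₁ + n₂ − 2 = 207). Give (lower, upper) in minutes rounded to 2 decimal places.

(8.13, 11.27)

Pooled variance s_p² = [76·2.3² + 131·5.0²] / (77+132−2) = 17.7635, so s_p = 4.2147.
SE_diff = s_p·√(1/n₁ + 1/n₂) = 4.2147·√(1/77 + 1/132) = 0.6044.
t* = 2.600; margin = 2.600 × 0.6044 = 1.5714.
Difference = 24.6 − 14.9 = 9.7000.
9.7000 ± 1.5714 → (8.13, 11.27).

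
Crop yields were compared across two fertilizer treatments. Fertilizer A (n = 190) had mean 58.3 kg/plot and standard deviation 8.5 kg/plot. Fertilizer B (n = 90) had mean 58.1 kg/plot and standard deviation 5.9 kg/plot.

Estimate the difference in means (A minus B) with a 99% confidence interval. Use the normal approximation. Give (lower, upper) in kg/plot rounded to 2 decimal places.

Standard errors of each mean: 8.5/√190 = 0.6167 and 5.9/√90 = 0.6219.
SE(x̄₁ − x̄₂) = √(0.6167² + 0.6219²) = 0.8758 for independent samples with unequal variances.
With z* = 2.576, the margin is 2.576 × 0.8758 = 2.2561.
x̄₁ − x̄₂ = 58.3 − 58.1 = 0.2000; the interval is 0.2000 ± 2.2561 = (-2.06, 2.46).

(-2.06, 2.46)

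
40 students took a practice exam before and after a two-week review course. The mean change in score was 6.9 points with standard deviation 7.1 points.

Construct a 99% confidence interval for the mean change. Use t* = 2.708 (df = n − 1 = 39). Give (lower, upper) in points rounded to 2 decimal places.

Paired design: SE = s_d/√n = 7.1/√40 = 1.1226.
t* = 2.708; margin of error = 2.708 × 1.1226 = 3.0400.
6.9 ± 3.0400 → (3.86, 9.94).

(3.86, 9.94)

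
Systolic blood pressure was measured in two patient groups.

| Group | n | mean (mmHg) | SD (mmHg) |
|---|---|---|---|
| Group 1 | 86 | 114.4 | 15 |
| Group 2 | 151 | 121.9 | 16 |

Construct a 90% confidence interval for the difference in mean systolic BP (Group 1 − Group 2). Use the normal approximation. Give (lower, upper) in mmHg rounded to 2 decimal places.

SE₁ = s₁/√n₁ = 15/√86 = 1.6175; SE₂ = 16/√151 = 1.3021.
Independent samples, unequal variances: SE_diff = √(SE₁² + SE₂²) = √(2.61630625 + 1.69546441) = 2.0765.
z* = 1.645, so margin of error = 1.645 × 2.0765 = 3.4158.
Difference in means = 114.4 − 121.9 = -7.5000.
-7.5000 ± 3.4158 → (-10.92, -4.08).

(-10.92, -4.08)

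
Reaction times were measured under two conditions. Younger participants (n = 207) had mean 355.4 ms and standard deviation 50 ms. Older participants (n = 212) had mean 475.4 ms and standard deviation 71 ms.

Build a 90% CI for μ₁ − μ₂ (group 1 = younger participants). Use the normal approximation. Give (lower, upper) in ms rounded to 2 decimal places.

SE₁ = s₁/√n₁ = 50/√207 = 3.4752; SE₂ = 71/√212 = 4.8763.
Independent samples, unequal variances: SE_diff = √(SE₁² + SE₂²) = √(12.07701504 + 23.77830169) = 5.9879.
z* = 1.645, so margin of error = 1.645 × 5.9879 = 9.8501.
Difference in means = 355.4 − 475.4 = -120.0000.
-120.0000 ± 9.8501 → (-129.85, -110.15).

(-129.85, -110.15)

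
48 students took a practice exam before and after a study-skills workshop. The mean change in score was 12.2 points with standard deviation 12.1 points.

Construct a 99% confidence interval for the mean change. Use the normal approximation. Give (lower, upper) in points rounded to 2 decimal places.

(7.70, 16.70)

This is a matched-pairs design, so SE = s_d/√n = 12.1/√48 = 1.7465.
Margin = 2.576 × 1.7465 = 4.4990; the interval is 12.2 ± 4.4990 = (7.70, 16.70).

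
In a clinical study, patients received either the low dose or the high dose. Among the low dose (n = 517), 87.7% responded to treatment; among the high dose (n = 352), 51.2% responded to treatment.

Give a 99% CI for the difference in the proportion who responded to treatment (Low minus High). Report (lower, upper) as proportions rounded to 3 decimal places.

(0.287, 0.443)

SE₁ = √(p̂₁(1−p̂₁)/n₁) = √(0.8770·0.1230/517) = 0.01444; SE₂ = √(0.5120·0.4880/352) = 0.02664.
Independent samples: SE of the difference = √(SE₁² + SE₂²) = √(0.0002085136 + 0.0007096896) = 0.03030.
z* for 99% confidence is 2.576, so the margin of error is 2.576 × 0.03030 = 0.07805.
Point estimate p̂₁ − p̂₂ = 0.8770 − 0.5120 = 0.3650.
0.3650 ± 0.07805 → (0.287, 0.443).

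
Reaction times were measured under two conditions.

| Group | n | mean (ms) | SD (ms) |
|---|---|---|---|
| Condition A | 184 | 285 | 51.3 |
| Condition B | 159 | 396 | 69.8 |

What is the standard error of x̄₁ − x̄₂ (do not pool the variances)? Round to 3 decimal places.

6.704

Standard errors of each mean: 51.3/√184 = 3.7819 and 69.8/√159 = 5.5355.
SE(x̄₁ − x̄₂) = √(3.7819² + 5.5355²) = 6.7041 for independent samples with unequal variances.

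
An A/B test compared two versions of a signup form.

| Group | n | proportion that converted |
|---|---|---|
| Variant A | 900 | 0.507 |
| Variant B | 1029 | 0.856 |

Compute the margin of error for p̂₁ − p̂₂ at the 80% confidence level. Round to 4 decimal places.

0.0256

The two standard errors are √(0.5070×0.4930/900) = 0.01667 and √(0.8560×0.1440/1029) = 0.01094.
Because the samples are independent, SE_diff = √(0.01667² + 0.01094²) = 0.01994.
Using z* = 1.282 for 80%, ME = 1.282 × 0.01994 = 0.02556.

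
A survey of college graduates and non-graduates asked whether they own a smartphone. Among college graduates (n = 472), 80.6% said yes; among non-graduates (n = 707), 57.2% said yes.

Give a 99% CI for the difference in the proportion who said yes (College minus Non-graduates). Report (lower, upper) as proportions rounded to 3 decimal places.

(0.167, 0.301)

The two standard errors are √(0.8060×0.1940/472) = 0.01820 and √(0.5720×0.4280/707) = 0.01861.
Because the samples are independent, SE_diff = √(0.01820² + 0.01861²) = 0.02603.
Using z* = 2.576 for 99%, ME = 2.576 × 0.02603 = 0.06705.
p̂₁ − p̂₂ = 0.2340; interval 0.2340 ± 0.06705 gives (0.167, 0.301).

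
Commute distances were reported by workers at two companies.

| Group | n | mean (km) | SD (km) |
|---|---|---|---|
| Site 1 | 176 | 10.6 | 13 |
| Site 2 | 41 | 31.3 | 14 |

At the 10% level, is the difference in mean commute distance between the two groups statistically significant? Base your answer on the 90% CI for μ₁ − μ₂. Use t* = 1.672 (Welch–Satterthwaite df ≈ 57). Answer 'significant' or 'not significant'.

Per-group SEs: s₁/√n₁ = 13/√176 = 0.9799, s₂/√n₂ = 14/√41 = 2.1864.
Unpooled SE of the difference: √(0.96020401 + 4.78034496) = 2.3959.
Margin of error = t* · SE = 1.672 × 2.3959 = 4.0059.
x̄₁ − x̄₂ = 10.6 − 31.3 = -20.7000.
CI: -20.7000 ± 4.0059 = (-24.7059, -16.6941).
The interval (-24.7059, -16.6941) does not contain 0, so the difference is significant.

significant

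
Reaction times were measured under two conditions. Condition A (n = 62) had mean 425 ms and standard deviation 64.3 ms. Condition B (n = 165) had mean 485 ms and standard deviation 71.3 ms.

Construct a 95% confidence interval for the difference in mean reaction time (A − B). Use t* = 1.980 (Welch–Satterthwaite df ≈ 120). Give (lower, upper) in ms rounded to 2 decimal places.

(-79.55, -40.45)

SE₁ = s₁/√n₁ = 64.3/√62 = 8.1661; SE₂ = 71.3/√165 = 5.5507.
Independent samples, unequal variances: SE_diff = √(SE₁² + SE₂²) = √(66.68518921 + 30.81027049) = 9.8740.
t* = 1.980, so margin of error = 1.980 × 9.8740 = 19.5505.
Difference in means = 425 − 485 = -60.0000.
-60.0000 ± 19.5505 → (-79.55, -40.45).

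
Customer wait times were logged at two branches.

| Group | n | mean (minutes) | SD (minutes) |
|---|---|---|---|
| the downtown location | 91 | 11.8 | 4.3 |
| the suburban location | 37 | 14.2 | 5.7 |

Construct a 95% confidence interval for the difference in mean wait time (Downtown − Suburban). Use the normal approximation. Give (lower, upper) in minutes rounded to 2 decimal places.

(-4.44, -0.36)

Per-group SEs: s₁/√n₁ = 4.3/√91 = 0.4508, s₂/√n₂ = 5.7/√37 = 0.9371.
Unpooled SE of the difference: √(0.20322064 + 0.87815641) = 1.0399.
Margin of error = z* · SE = 1.960 × 1.0399 = 2.0382.
x̄₁ − x̄₂ = 11.8 − 14.2 = -2.4000.
CI: -2.4000 ± 2.0382 = (-4.44, -0.36).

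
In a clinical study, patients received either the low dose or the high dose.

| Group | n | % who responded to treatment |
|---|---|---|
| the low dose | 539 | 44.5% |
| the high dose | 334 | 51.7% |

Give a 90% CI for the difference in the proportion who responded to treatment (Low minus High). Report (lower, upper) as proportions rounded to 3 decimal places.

(-0.129, -0.015)

The two standard errors are √(0.4450×0.5550/539) = 0.02141 and √(0.5170×0.4830/334) = 0.02734.
Because the samples are independent, SE_diff = √(0.02141² + 0.02734²) = 0.03473.
Using z* = 1.645 for 90%, ME = 1.645 × 0.03473 = 0.05713.
p̂₁ − p̂₂ = -0.0720; interval -0.0720 ± 0.05713 gives (-0.129, -0.015).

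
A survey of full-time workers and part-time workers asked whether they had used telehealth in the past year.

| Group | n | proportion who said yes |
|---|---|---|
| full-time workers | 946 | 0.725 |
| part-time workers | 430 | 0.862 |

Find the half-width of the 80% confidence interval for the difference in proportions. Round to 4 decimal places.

Each SE is √(p̂(1−p̂)/n): √(0.7250·0.2750/946) = 0.01452 and √(0.8620·0.1380/430) = 0.01663.
SE(p̂₁ − p̂₂) = √(SE₁² + SE₂²) = √(0.0002108304 + 0.0002765569) = 0.02208, since the two samples are independent.
At 80% confidence z* = 1.282; margin = 1.282 × 0.02208 = 0.02831.

0.0283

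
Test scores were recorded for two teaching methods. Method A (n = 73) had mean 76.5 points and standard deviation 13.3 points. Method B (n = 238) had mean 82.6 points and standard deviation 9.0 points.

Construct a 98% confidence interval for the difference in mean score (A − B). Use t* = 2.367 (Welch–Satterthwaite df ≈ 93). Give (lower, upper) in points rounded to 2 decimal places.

Standard errors of each mean: 13.3/√73 = 1.5566 and 9.0/√238 = 0.5834.
SE(x̄₁ − x̄₂) = √(1.5566² + 0.5834²) = 1.6623 for independent samples with unequal variances.
With t* = 2.367, the margin is 2.367 × 1.6623 = 3.9347.
x̄₁ − x̄₂ = 76.5 − 82.6 = -6.1000; the interval is -6.1000 ± 3.9347 = (-10.03, -2.17).

(-10.03, -2.17)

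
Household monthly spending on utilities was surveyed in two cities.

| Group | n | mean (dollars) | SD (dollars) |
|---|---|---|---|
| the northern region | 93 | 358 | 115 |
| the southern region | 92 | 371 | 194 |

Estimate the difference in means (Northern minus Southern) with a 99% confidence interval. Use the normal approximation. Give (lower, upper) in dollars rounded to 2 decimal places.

(-73.48, 47.48)

Standard errors of each mean: 115/√93 = 11.9249 and 194/√92 = 20.2259.
SE(x̄₁ − x̄₂) = √(11.9249² + 20.2259²) = 23.4796 for independent samples with unequal variances.
With z* = 2.576, the margin is 2.576 × 23.4796 = 60.4834.
x̄₁ − x̄₂ = 358 − 371 = -13.0000; the interval is -13.0000 ± 60.4834 = (-73.48, 47.48).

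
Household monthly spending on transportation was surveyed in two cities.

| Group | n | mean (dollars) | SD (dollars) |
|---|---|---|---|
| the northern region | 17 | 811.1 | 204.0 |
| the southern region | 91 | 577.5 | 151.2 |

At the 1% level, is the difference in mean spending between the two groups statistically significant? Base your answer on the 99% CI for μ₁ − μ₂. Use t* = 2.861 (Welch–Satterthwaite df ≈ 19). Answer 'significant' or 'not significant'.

Per-group SEs: s₁/√n₁ = 204.0/√17 = 49.4773, s₂/√n₂ = 151.2/√91 = 15.8501.
Unpooled SE of the difference: √(2448.00321529 + 251.22567001) = 51.9541.
Margin of error = t* · SE = 2.861 × 51.9541 = 148.6407.
x̄₁ − x̄₂ = 811.1 − 577.5 = 233.6000.
CI: 233.6000 ± 148.6407 = (84.9593, 382.2407).
The interval (84.9593, 382.2407) does not contain 0, so the difference is significant.

significant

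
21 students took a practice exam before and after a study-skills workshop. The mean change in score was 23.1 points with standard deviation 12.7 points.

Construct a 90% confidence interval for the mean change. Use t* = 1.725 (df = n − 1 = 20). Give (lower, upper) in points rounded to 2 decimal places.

Paired design: SE = s_d/√n = 12.7/√21 = 2.7714.
t* = 1.725; margin of error = 1.725 × 2.7714 = 4.7807.
23.1 ± 4.7807 → (18.32, 27.88).

(18.32, 27.88)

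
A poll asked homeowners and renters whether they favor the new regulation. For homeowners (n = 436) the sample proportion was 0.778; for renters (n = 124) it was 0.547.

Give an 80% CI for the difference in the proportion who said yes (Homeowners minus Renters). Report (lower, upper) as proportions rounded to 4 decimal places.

(0.1683, 0.2937)

The two standard errors are √(0.7780×0.2220/436) = 0.01990 and √(0.5470×0.4530/124) = 0.04470.
Because the samples are independent, SE_diff = √(0.01990² + 0.04470²) = 0.04893.
Using z* = 1.282 for 80%, ME = 1.282 × 0.04893 = 0.06273.
p̂₁ − p̂₂ = 0.2310; interval 0.2310 ± 0.06273 gives (0.1683, 0.2937).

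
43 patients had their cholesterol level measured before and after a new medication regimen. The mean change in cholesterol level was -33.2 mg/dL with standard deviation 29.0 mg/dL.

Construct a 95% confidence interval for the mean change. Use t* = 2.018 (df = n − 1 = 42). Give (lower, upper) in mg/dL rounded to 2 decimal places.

(-42.12, -24.28)

This is a matched-pairs design, so SE = s_d/√n = 29.0/√43 = 4.4225.
Margin = 2.018 × 4.4225 = 8.9246; the interval is -33.2 ± 8.9246 = (-42.12, -24.28).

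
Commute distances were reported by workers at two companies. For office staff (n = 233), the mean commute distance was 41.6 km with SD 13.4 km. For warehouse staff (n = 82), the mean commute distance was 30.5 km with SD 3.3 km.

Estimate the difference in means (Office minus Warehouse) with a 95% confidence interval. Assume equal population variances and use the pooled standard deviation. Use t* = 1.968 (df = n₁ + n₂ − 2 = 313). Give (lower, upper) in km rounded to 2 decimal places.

Pooled variance s_p² = [232·13.4² + 81·3.3²] / (233+82−2) = 135.9106, so s_p = 11.6581.
SE_diff = s_p·√(1/n₁ + 1/n₂) = 11.6581·√(1/233 + 1/82) = 1.4969.
t* = 1.968; margin = 1.968 × 1.4969 = 2.9459.
Difference = 41.6 − 30.5 = 11.1000.
11.1000 ± 2.9459 → (8.15, 14.05).

(8.15, 14.05)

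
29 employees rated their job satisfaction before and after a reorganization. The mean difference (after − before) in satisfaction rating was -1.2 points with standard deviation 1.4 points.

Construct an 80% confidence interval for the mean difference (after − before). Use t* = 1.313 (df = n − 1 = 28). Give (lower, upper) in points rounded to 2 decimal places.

(-1.54, -0.86)

Paired design: SE = s_d/√n = 1.4/√29 = 0.2600.
t* = 1.313; margin of error = 1.313 × 0.2600 = 0.3414.
-1.2 ± 0.3414 → (-1.54, -0.86).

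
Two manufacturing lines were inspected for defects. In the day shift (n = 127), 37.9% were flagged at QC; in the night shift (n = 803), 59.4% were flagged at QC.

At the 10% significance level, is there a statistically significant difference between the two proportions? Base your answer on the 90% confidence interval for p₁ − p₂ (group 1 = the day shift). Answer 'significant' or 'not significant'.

significant

SE₁ = √(p̂₁(1−p̂₁)/n₁) = √(0.3790·0.6210/127) = 0.04305; SE₂ = √(0.5940·0.4060/803) = 0.01733.
Independent samples: SE of the difference = √(SE₁² + SE₂²) = √(0.0018533025 + 0.0003003289) = 0.04641.
z* for 90% confidence is 1.645, so the margin of error is 1.645 × 0.04641 = 0.07634.
Point estimate p̂₁ − p̂₂ = 0.3790 − 0.5940 = -0.2150.
-0.2150 ± 0.07634 → (-0.29134, -0.13866).
The interval (-0.29134, -0.13866) does not contain 0, so the difference is significant.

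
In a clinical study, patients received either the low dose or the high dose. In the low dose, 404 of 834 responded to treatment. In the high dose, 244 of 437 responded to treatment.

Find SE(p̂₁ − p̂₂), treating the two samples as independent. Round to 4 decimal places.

Sample proportions: 404/834 = 0.4844, 244/437 = 0.5584.
Each SE is √(p̂(1−p̂)/n): √(0.4844·0.5156/834) = 0.01731 and √(0.5584·0.4416/437) = 0.02375.
SE(p̂₁ − p̂₂) = √(SE₁² + SE₂²) = √(0.0002996361 + 0.0005640625) = 0.02939, since the two samples are independent.

0.0294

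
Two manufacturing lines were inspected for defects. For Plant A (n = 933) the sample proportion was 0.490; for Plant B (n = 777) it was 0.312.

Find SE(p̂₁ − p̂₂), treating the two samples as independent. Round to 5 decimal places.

Each SE is √(p̂(1−p̂)/n): √(0.4900·0.5100/933) = 0.01637 and √(0.3120·0.6880/777) = 0.01662.
SE(p̂₁ − p̂₂) = √(SE₁² + SE₂²) = √(0.0002679769 + 0.0002762244) = 0.02333, since the two samples are independent.

0.02333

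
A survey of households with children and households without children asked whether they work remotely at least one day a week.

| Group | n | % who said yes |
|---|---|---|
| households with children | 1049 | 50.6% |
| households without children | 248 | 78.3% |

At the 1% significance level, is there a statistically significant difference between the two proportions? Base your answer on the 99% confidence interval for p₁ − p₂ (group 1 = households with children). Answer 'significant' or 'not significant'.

significant

SE₁ = √(p̂₁(1−p̂₁)/n₁) = √(0.5060·0.4940/1049) = 0.01544; SE₂ = √(0.7830·0.2170/248) = 0.02617.
Independent samples: SE of the difference = √(SE₁² + SE₂²) = √(0.0002383936 + 0.0006848689) = 0.03039.
z* for 99% confidence is 2.576, so the margin of error is 2.576 × 0.03039 = 0.07828.
Point estimate p̂₁ − p̂₂ = 0.5060 − 0.7830 = -0.2770.
-0.2770 ± 0.07828 → (-0.35528, -0.19872).
The interval (-0.35528, -0.19872) does not contain 0, so the difference is significant.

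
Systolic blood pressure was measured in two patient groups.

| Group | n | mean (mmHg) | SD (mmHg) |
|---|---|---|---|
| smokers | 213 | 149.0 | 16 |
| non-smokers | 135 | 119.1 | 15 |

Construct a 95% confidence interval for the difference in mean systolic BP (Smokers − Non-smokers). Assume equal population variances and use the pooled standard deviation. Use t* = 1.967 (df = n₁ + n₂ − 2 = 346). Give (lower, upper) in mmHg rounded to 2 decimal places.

Pooled variance s_p² = [212·16² + 134·15²] / (213+135−2) = 243.9942, so s_p = 15.6203.
SE_diff = s_p·√(1/n₁ + 1/n₂) = 15.6203·√(1/213 + 1/135) = 1.7184.
t* = 1.967; margin = 1.967 × 1.7184 = 3.3801.
Difference = 149.0 − 119.1 = 29.9000.
29.9000 ± 3.3801 → (26.52, 33.28).

(26.52, 33.28)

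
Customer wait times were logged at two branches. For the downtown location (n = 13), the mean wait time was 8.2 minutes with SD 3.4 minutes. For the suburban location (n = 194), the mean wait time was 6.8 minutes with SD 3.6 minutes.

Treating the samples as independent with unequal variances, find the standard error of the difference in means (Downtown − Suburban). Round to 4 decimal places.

0.9778

Per-group SEs: s₁/√n₁ = 3.4/√13 = 0.9430, s₂/√n₂ = 3.6/√194 = 0.2585.
Unpooled SE of the difference: √(0.889249 + 0.06682225) = 0.9778.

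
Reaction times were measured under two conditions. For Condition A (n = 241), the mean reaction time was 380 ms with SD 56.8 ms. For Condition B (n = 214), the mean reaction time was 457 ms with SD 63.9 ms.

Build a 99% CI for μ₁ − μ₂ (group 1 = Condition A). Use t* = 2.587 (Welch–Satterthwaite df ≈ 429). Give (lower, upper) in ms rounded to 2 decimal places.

(-91.74, -62.26)

SE₁ = s₁/√n₁ = 56.8/√241 = 3.6588; SE₂ = 63.9/√214 = 4.3681.
Independent samples, unequal variances: SE_diff = √(SE₁² + SE₂²) = √(13.38681744 + 19.08029761) = 5.6980.
t* = 2.587, so margin of error = 2.587 × 5.6980 = 14.7407.
Difference in means = 380 − 457 = -77.0000.
-77.0000 ± 14.7407 → (-91.74, -62.26).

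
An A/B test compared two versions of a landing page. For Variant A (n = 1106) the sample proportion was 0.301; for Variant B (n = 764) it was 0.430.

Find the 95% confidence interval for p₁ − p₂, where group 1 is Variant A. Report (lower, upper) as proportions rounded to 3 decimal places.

The two standard errors are √(0.3010×0.6990/1106) = 0.01379 and √(0.4300×0.5700/764) = 0.01791.
Because the samples are independent, SE_diff = √(0.01379² + 0.01791²) = 0.02260.
Using z* = 1.960 for 95%, ME = 1.960 × 0.02260 = 0.04430.
p̂₁ − p̂₂ = -0.1290; interval -0.1290 ± 0.04430 gives (-0.173, -0.085).

(-0.173, -0.085)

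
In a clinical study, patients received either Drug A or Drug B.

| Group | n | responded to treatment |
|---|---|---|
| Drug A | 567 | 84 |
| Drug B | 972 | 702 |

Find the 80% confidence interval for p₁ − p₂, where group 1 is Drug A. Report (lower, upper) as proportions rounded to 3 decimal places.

(-0.601, -0.548)

First, p̂₁ = 84/567 = 0.1481; p̂₂ = 702/972 = 0.7222.
The two standard errors are √(0.1481×0.8519/567) = 0.01492 and √(0.7222×0.2778/972) = 0.01437.
Because the samples are independent, SE_diff = √(0.01492² + 0.01437²) = 0.02071.
Using z* = 1.282 for 80%, ME = 1.282 × 0.02071 = 0.02655.
p̂₁ − p̂₂ = -0.5741; interval -0.5741 ± 0.02655 gives (-0.601, -0.548).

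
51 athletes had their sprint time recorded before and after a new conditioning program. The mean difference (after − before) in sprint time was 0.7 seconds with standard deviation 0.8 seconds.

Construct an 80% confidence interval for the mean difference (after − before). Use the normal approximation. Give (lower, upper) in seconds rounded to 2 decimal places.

Paired design: SE = s_d/√n = 0.8/√51 = 0.1120.
z* = 1.282; margin of error = 1.282 × 0.1120 = 0.1436.
0.7 ± 0.1436 → (0.56, 0.84).

(0.56, 0.84)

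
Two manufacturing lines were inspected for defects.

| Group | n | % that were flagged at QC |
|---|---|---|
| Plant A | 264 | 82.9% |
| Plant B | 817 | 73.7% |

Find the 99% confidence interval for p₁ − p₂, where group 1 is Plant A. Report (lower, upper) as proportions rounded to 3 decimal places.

SE₁ = √(p̂₁(1−p̂₁)/n₁) = √(0.8290·0.1710/264) = 0.02317; SE₂ = √(0.7370·0.2630/817) = 0.01540.
Independent samples: SE of the difference = √(SE₁² + SE₂²) = √(0.0005368489 + 0.00023716) = 0.02782.
z* for 99% confidence is 2.576, so the margin of error is 2.576 × 0.02782 = 0.07166.
Point estimate p̂₁ − p̂₂ = 0.8290 − 0.7370 = 0.0920.
0.0920 ± 0.07166 → (0.020, 0.164).

(0.020, 0.164)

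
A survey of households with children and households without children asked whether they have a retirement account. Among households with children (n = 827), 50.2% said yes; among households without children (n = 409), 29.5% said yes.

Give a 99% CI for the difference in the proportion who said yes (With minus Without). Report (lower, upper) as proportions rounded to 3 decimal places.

(0.134, 0.280)

SE₁ = √(p̂₁(1−p̂₁)/n₁) = √(0.5020·0.4980/827) = 0.01739; SE₂ = √(0.2950·0.7050/409) = 0.02255.
Independent samples: SE of the difference = √(SE₁² + SE₂²) = √(0.0003024121 + 0.0005085025) = 0.02848.
z* for 99% confidence is 2.576, so the margin of error is 2.576 × 0.02848 = 0.07336.
Point estimate p̂₁ − p̂₂ = 0.5020 − 0.2950 = 0.2070.
0.2070 ± 0.07336 → (0.134, 0.280).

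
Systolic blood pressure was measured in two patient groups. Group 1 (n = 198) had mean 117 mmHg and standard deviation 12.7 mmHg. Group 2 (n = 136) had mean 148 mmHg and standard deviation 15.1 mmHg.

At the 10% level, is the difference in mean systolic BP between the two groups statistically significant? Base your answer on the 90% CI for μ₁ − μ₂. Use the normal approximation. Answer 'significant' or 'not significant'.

significant

Per-group SEs: s₁/√n₁ = 12.7/√198 = 0.9025, s₂/√n₂ = 15.1/√136 = 1.2948.
Unpooled SE of the difference: √(0.81450625 + 1.67650704) = 1.5783.
Margin of error = z* · SE = 1.645 × 1.5783 = 2.5963.
x̄₁ − x̄₂ = 117 − 148 = -31.0000.
CI: -31.0000 ± 2.5963 = (-33.5963, -28.4037).
The interval (-33.5963, -28.4037) does not contain 0, so the difference is significant.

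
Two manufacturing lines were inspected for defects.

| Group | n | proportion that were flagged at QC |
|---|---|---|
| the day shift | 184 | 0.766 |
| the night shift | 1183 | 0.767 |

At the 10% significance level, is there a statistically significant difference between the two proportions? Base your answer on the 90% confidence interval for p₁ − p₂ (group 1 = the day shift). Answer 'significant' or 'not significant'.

The two standard errors are √(0.7660×0.2340/184) = 0.03121 and √(0.7670×0.2330/1183) = 0.01229.
Because the samples are independent, SE_diff = √(0.03121² + 0.01229²) = 0.03354.
Using z* = 1.645 for 90%, ME = 1.645 × 0.03354 = 0.05517.
p̂₁ − p̂₂ = -0.0010; interval -0.0010 ± 0.05517 gives (-0.05617, 0.05417).
The interval (-0.05617, 0.05417) contains 0, so the difference is not significant.

not significant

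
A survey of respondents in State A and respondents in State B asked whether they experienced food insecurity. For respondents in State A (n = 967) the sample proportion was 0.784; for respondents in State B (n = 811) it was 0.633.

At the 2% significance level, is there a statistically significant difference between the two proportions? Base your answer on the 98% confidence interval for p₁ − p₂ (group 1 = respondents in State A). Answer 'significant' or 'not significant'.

Each SE is √(p̂(1−p̂)/n): √(0.7840·0.2160/967) = 0.01323 and √(0.6330·0.3670/811) = 0.01692.
SE(p̂₁ − p̂₂) = √(SE₁² + SE₂²) = √(0.0001750329 + 0.0002862864) = 0.02148, since the two samples are independent.
At 98% confidence z* = 2.326; margin = 2.326 × 0.02148 = 0.04996.
The difference is 0.7840 − 0.6330 = 0.1510, so the interval is 0.1510 ± 0.04996 = (0.10104, 0.20096).
The interval (0.10104, 0.20096) does not contain 0, so the difference is significant.

significant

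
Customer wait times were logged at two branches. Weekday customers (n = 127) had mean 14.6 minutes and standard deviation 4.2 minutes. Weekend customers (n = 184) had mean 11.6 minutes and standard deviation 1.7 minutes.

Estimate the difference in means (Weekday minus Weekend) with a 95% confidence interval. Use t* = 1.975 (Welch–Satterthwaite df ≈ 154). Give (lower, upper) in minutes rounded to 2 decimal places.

SE₁ = s₁/√n₁ = 4.2/√127 = 0.3727; SE₂ = 1.7/√184 = 0.1253.
Independent samples, unequal variances: SE_diff = √(SE₁² + SE₂²) = √(0.13890529 + 0.01570009) = 0.3932.
t* = 1.975, so margin of error = 1.975 × 0.3932 = 0.7766.
Difference in means = 14.6 − 11.6 = 3.0000.
3.0000 ± 0.7766 → (2.22, 3.78).

(2.22, 3.78)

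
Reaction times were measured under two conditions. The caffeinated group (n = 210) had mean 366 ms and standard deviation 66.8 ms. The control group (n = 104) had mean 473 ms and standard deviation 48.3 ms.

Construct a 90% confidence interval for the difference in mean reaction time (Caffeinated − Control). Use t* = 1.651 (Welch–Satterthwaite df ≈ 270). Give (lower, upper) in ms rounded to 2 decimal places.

(-117.91, -96.09)

Standard errors of each mean: 66.8/√210 = 4.6096 and 48.3/√104 = 4.7362.
SE(x̄₁ − x̄₂) = √(4.6096² + 4.7362²) = 6.6091 for independent samples with unequal variances.
With t* = 1.651, the margin is 1.651 × 6.6091 = 10.9116.
x̄₁ − x̄₂ = 366 − 473 = -107.0000; the interval is -107.0000 ± 10.9116 = (-117.91, -96.09).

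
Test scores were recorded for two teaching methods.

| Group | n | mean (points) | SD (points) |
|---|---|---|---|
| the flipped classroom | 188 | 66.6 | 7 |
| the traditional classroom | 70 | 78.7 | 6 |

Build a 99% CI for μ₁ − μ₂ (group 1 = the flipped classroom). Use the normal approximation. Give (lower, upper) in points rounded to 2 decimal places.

Standard errors of each mean: 7/√188 = 0.5105 and 6/√70 = 0.7171.
SE(x̄₁ − x̄₂) = √(0.5105² + 0.7171²) = 0.8803 for independent samples with unequal variances.
With z* = 2.576, the margin is 2.576 × 0.8803 = 2.2677.
x̄₁ − x̄₂ = 66.6 − 78.7 = -12.1000; the interval is -12.1000 ± 2.2677 = (-14.37, -9.83).

(-14.37, -9.83)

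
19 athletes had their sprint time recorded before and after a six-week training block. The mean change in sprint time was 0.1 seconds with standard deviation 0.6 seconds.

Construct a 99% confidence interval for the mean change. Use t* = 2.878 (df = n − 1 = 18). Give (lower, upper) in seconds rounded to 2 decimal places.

(-0.30, 0.50)

Paired design: SE = s_d/√n = 0.6/√19 = 0.1376.
t* = 2.878; margin of error = 2.878 × 0.1376 = 0.3960.
0.1 ± 0.3960 → (-0.30, 0.50).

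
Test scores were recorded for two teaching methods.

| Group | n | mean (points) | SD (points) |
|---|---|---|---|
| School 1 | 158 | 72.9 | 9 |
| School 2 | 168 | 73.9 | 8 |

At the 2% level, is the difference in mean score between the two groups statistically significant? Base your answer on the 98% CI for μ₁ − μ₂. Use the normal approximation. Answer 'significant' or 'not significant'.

SE₁ = s₁/√n₁ = 9/√158 = 0.7160; SE₂ = 8/√168 = 0.6172.
Independent samples, unequal variances: SE_diff = √(SE₁² + SE₂²) = √(0.512656 + 0.38093584) = 0.9453.
z* = 2.326, so margin of error = 2.326 × 0.9453 = 2.1988.
Difference in means = 72.9 − 73.9 = -1.0000.
-1.0000 ± 2.1988 → (-3.1988, 1.1988).
The interval (-3.1988, 1.1988) contains 0, so the difference is not significant.

not significant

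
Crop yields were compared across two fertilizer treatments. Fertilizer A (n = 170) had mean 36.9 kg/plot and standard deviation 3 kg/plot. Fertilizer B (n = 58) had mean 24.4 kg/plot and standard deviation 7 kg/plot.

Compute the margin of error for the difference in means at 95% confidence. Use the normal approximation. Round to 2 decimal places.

SE₁ = s₁/√n₁ = 3/√170 = 0.2301; SE₂ = 7/√58 = 0.9191.
Independent samples, unequal variances: SE_diff = √(SE₁² + SE₂²) = √(0.05294601 + 0.84474481) = 0.9475.
z* = 1.960, so margin of error = 1.960 × 0.9475 = 1.8571.

1.86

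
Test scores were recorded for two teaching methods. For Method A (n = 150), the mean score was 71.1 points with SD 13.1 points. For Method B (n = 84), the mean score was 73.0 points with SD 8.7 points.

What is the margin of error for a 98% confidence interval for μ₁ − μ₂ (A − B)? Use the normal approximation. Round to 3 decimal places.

SE₁ = s₁/√n₁ = 13.1/√150 = 1.0696; SE₂ = 8.7/√84 = 0.9492.
Independent samples, unequal variances: SE_diff = √(SE₁² + SE₂²) = √(1.14404416 + 0.90098064) = 1.4300.
z* = 2.326, so margin of error = 2.326 × 1.4300 = 3.3262.

3.326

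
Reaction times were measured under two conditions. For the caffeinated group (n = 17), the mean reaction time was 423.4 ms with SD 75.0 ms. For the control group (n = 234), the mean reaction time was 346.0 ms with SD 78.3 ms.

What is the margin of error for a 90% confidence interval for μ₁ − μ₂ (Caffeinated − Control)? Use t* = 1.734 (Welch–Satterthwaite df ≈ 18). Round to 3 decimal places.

Standard errors of each mean: 75.0/√17 = 18.1902 and 78.3/√234 = 5.1186.
SE(x̄₁ − x̄₂) = √(18.1902² + 5.1186²) = 18.8967 for independent samples with unequal variances.
With t* = 1.734, the margin is 1.734 × 18.8967 = 32.7669.

32.767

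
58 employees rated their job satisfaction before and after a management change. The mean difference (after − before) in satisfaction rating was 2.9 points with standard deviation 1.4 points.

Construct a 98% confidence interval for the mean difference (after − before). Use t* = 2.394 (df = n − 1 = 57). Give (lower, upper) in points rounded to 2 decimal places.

Paired design: SE = s_d/√n = 1.4/√58 = 0.1838.
t* = 2.394; margin of error = 2.394 × 0.1838 = 0.4400.
2.9 ± 0.4400 → (2.46, 3.34).

(2.46, 3.34)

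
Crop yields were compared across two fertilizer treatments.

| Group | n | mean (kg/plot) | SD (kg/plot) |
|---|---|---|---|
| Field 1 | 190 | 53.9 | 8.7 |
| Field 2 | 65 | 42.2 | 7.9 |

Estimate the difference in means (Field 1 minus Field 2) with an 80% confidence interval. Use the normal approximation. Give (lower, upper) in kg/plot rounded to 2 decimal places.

(10.21, 13.19)

Per-group SEs: s₁/√n₁ = 8.7/√190 = 0.6312, s₂/√n₂ = 7.9/√65 = 0.9799.
Unpooled SE of the difference: √(0.39841344 + 0.96020401) = 1.1656.
Margin of error = z* · SE = 1.282 × 1.1656 = 1.4943.
x̄₁ − x̄₂ = 53.9 − 42.2 = 11.7000.
CI: 11.7000 ± 1.4943 = (10.21, 13.19).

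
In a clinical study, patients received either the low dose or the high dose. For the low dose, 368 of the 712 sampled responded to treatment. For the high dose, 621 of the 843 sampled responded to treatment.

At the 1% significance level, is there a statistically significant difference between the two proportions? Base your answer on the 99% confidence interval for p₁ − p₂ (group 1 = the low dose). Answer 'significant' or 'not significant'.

significant

Sample proportions: 368/712 = 0.5169, 621/843 = 0.7367.
Each SE is √(p̂(1−p̂)/n): √(0.5169·0.4831/712) = 0.01873 and √(0.7367·0.2633/843) = 0.01517.
SE(p̂₁ − p̂₂) = √(SE₁² + SE₂²) = √(0.0003508129 + 0.0002301289) = 0.02410, since the two samples are independent.
At 99% confidence z* = 2.576; margin = 2.576 × 0.02410 = 0.06208.
The difference is 0.5169 − 0.7367 = -0.2198, so the interval is -0.2198 ± 0.06208 = (-0.28188, -0.15772).
The interval (-0.28188, -0.15772) does not contain 0, so the difference is significant.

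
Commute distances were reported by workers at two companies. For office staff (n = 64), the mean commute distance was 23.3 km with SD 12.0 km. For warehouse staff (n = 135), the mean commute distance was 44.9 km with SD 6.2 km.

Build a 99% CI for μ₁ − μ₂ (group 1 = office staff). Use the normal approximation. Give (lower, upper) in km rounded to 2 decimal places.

Standard errors of each mean: 12.0/√64 = 1.5000 and 6.2/√135 = 0.5336.
SE(x̄₁ − x̄₂) = √(1.5000² + 0.5336²) = 1.5921 for independent samples with unequal variances.
With z* = 2.576, the margin is 2.576 × 1.5921 = 4.1012.
x̄₁ − x̄₂ = 23.3 − 44.9 = -21.6000; the interval is -21.6000 ± 4.1012 = (-25.70, -17.50).

(-25.70, -17.50)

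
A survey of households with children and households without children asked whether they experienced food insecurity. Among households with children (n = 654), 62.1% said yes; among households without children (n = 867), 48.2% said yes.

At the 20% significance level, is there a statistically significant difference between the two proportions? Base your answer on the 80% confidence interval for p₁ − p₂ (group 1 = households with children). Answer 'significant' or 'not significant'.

The two standard errors are √(0.6210×0.3790/654) = 0.01897 and √(0.4820×0.5180/867) = 0.01697.
Because the samples are independent, SE_diff = √(0.01897² + 0.01697²) = 0.02545.
Using z* = 1.282 for 80%, ME = 1.282 × 0.02545 = 0.03263.
p̂₁ − p̂₂ = 0.1390; interval 0.1390 ± 0.03263 gives (0.10637, 0.17163).
The interval (0.10637, 0.17163) does not contain 0, so the difference is significant.

significant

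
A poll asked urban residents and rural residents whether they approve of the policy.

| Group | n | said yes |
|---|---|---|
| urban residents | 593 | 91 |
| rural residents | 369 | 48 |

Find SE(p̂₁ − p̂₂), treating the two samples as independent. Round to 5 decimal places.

0.02293

Sample proportions: 91/593 = 0.1535, 48/369 = 0.1301.
Each SE is √(p̂(1−p̂)/n): √(0.1535·0.8465/593) = 0.01480 and √(0.1301·0.8699/369) = 0.01751.
SE(p̂₁ − p̂₂) = √(SE₁² + SE₂²) = √(0.00021904 + 0.0003066001) = 0.02293, since the two samples are independent.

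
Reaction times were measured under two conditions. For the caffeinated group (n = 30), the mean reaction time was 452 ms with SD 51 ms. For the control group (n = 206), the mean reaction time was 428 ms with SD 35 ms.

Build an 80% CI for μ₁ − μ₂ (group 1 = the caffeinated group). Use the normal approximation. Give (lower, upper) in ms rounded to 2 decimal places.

Per-group SEs: s₁/√n₁ = 51/√30 = 9.3113, s₂/√n₂ = 35/√206 = 2.4386.
Unpooled SE of the difference: √(86.70030769 + 5.94676996) = 9.6253.
Margin of error = z* · SE = 1.282 × 9.6253 = 12.3396.
x̄₁ − x̄₂ = 452 − 428 = 24.0000.
CI: 24.0000 ± 12.3396 = (11.66, 36.34).

(11.66, 36.34)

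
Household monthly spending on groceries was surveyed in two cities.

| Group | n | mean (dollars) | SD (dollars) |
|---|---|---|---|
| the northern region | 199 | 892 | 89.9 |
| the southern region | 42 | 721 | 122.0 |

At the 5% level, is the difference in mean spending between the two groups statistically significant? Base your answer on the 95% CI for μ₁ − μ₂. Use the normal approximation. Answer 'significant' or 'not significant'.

significant

Standard errors of each mean: 89.9/√199 = 6.3728 and 122.0/√42 = 18.8250.
SE(x̄₁ − x̄₂) = √(6.3728² + 18.8250²) = 19.8744 for independent samples with unequal variances.
With z* = 1.960, the margin is 1.960 × 19.8744 = 38.9538.
x̄₁ − x̄₂ = 892 − 721 = 171.0000; the interval is 171.0000 ± 38.9538 = (132.0462, 209.9538).
The interval (132.0462, 209.9538) does not contain 0, so the difference is significant.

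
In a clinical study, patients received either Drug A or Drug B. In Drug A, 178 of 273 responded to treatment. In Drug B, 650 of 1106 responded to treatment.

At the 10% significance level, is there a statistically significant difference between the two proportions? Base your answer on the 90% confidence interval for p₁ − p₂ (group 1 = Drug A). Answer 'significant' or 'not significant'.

First, p̂₁ = 178/273 = 0.6520; p̂₂ = 650/1106 = 0.5877.
The two standard errors are √(0.6520×0.3480/273) = 0.02883 and √(0.5877×0.4123/1106) = 0.01480.
Because the samples are independent, SE_diff = √(0.02883² + 0.01480²) = 0.03241.
Using z* = 1.645 for 90%, ME = 1.645 × 0.03241 = 0.05331.
p̂₁ − p̂₂ = 0.0643; interval 0.0643 ± 0.05331 gives (0.01099, 0.11761).
The interval (0.01099, 0.11761) does not contain 0, so the difference is significant.

significant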